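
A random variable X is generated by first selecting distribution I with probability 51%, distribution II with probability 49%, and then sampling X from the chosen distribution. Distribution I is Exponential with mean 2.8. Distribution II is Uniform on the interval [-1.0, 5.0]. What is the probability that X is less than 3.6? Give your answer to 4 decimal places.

Conditional on each component, P(X < 3.6): I: 0.723547; II: 0.766667.
By total probability, P(X < 3.6) = 0.51·0.723547 + 0.49·0.766667 = 0.744676.

0.7447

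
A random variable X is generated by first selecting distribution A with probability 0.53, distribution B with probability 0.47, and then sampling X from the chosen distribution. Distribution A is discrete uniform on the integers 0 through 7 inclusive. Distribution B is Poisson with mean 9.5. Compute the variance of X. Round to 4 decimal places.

16.2151

Per component, A: μ=3.5, E[X²]=17.5; B: μ=9.5, E[X²]=99.75.
E[X] = 0.53·3.5 + 0.47·9.5 = 6.32.
E[X²] = 0.53·17.5 + 0.47·99.75 = 56.1575.
Var(X) = E[X²] − (E[X])² = 56.1575 − 39.9424 = 16.2151.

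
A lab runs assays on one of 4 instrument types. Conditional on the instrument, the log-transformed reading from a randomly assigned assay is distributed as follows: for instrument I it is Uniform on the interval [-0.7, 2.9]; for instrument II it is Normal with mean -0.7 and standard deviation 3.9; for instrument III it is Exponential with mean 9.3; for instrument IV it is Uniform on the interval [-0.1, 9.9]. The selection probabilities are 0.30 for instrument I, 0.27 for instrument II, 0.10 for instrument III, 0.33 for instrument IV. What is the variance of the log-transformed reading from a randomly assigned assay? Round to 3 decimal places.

25.672

Per component, I: μ=1.1, E[X²]=2.29; II: μ=-0.7, E[X²]=15.7; III: μ=9.3, E[X²]=172.98; IV: μ=4.9, E[X²]=32.3433.
E[X] = 0.3·1.1 + 0.27·-0.7 + 0.1·9.3 + 0.33·4.9 = 2.688.
E[X²] = 0.3·2.29 + 0.27·15.7 + 0.1·172.98 + 0.33·32.3433 = 32.8973.
Var(X) = E[X²] − (E[X])² = 32.8973 − 7.22534 = 25.672.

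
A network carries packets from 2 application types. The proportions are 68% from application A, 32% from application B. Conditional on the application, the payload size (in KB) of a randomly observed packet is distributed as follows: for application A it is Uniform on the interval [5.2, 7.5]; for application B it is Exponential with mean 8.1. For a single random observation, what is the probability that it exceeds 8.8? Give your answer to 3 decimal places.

0.108

Conditional on each application, P(X > 8.8): A: 0; B: 0.337422.
By total probability, P(X > 8.8) = 0.68·0 + 0.32·0.337422 = 0.107975.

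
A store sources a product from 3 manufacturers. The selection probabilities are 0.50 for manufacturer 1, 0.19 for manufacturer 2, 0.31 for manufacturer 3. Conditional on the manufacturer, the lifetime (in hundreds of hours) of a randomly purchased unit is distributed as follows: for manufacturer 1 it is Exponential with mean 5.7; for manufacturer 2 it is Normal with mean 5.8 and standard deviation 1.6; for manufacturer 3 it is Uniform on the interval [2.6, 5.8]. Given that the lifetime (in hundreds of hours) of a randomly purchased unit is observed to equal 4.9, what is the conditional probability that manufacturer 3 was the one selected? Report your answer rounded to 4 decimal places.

0.5553

Likelihoods f(4.9 | ·): 1: 0.074265; 2: 0.212855; 3: 0.3125.
Posterior ∝ prior × likelihood. Numerator for 3: 0.31·0.3125 = 0.096875.
Normalizing constant: 0.5·0.074265 + 0.19·0.212855 + 0.31·0.3125 = 0.17445.
P(3 | observation) = 0.096875 / 0.17445 = 0.555317.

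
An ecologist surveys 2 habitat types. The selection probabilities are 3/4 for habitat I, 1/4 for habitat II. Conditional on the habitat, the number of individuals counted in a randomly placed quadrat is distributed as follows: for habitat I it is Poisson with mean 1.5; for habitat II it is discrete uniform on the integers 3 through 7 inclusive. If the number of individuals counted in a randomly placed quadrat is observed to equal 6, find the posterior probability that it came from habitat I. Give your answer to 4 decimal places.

0.0503

Likelihoods P(X=6 | ·): I: 0.00352999; II: 0.2.
Posterior ∝ prior × likelihood. Numerator for I: 0.75·0.00352999 = 0.00264749.
Normalizing constant: 0.75·0.00352999 + 0.25·0.2 = 0.0526475.
P(I | observation) = 0.00264749 / 0.0526475 = 0.0502871.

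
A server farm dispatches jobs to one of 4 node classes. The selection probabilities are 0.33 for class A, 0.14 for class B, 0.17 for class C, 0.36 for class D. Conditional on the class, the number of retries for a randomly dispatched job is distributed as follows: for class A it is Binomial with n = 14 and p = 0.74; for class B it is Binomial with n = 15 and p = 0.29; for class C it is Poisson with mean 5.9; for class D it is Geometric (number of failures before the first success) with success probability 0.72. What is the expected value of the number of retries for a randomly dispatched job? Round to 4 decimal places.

Component means — A: 10.36; B: 4.35; C: 5.9; D: 0.388889.
E[X] = 0.33·10.36 + 0.14·4.35 + 0.17·5.9 + 0.36·0.388889 = 5.1708.

5.1708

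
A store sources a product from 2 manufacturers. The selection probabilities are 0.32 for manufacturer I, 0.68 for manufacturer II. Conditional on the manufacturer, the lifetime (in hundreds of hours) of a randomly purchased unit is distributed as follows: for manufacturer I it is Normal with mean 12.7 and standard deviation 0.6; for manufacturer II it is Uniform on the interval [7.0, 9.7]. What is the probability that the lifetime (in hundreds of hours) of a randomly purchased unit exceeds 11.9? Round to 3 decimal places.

Conditional on each manufacturer, P(X > 11.9): I: 0.908789; II: 0.
By total probability, P(X > 11.9) = 0.32·0.908789 + 0.68·0 = 0.290812.

0.291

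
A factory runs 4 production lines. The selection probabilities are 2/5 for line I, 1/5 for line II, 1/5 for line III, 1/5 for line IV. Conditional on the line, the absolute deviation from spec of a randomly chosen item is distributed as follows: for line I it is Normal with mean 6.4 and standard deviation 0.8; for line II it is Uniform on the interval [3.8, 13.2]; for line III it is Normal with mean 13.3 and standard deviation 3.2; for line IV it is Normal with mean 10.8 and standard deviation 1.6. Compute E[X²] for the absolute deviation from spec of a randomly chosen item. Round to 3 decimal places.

For each component E[X²] = Var + (mean)², giving I: 41.6; II: 79.6133; III: 187.13; IV: 119.2.
Overall E[X²] = 0.4·41.6 + 0.2·79.6133 + 0.2·187.13 + 0.2·119.2 = 93.8287.

93.829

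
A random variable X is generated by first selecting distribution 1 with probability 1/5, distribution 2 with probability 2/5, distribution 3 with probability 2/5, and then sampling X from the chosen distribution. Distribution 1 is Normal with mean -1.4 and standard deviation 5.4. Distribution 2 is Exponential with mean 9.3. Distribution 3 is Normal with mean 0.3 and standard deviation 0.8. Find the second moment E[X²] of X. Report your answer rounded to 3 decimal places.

75.708

For each component E[X²] = Var + (mean)², giving 1: 31.12; 2: 172.98; 3: 0.73.
Overall E[X²] = 0.2·31.12 + 0.4·172.98 + 0.4·0.73 = 75.708.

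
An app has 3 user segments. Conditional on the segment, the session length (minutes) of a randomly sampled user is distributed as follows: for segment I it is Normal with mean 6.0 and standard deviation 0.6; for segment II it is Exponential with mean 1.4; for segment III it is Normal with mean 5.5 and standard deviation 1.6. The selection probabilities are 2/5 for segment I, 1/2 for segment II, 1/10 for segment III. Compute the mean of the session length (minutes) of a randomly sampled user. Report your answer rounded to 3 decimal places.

Component means — I: 6; II: 1.4; III: 5.5.
E[X] = 0.4·6 + 0.5·1.4 + 0.1·5.5 = 3.65.

3.650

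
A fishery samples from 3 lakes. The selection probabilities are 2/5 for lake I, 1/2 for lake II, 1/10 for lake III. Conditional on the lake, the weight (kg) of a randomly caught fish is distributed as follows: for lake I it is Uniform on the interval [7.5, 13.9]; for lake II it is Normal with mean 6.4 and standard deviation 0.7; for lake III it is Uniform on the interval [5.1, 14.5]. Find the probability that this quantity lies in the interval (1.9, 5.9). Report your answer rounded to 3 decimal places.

Conditional on each lake, P(1.9 < X < 5.9): I: 0; II: 0.237525; III: 0.0851064.
By total probability, P(1.9 < X < 5.9) = 0.4·0 + 0.5·0.237525 + 0.1·0.0851064 = 0.127273.

0.127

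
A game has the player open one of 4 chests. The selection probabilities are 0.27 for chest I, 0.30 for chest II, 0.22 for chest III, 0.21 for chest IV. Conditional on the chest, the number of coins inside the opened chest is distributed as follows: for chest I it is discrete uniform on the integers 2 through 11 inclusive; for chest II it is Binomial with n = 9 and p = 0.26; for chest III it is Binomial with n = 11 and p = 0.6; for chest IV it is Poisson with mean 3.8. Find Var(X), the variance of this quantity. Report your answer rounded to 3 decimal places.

Per component, I: μ=6.5, E[X²]=50.5; II: μ=2.34, E[X²]=7.2072; III: μ=6.6, E[X²]=46.2; IV: μ=3.8, E[X²]=18.24.
E[X] = 0.27·6.5 + 0.3·2.34 + 0.22·6.6 + 0.21·3.8 = 4.707.
E[X²] = 0.27·50.5 + 0.3·7.2072 + 0.22·46.2 + 0.21·18.24 = 29.7916.
Var(X) = E[X²] − (E[X])² = 29.7916 − 22.1558 = 7.63571.

7.636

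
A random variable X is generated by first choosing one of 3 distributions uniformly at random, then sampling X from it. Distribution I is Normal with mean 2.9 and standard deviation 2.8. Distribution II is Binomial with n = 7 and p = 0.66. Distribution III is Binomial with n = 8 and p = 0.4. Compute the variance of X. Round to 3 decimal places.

Per component, I: μ=2.9, E[X²]=16.25; II: μ=4.62, E[X²]=22.9152; III: μ=3.2, E[X²]=12.16.
E[X] = 0.333333·2.9 + 0.333333·4.62 + 0.333333·3.2 = 3.57333.
E[X²] = 0.333333·16.25 + 0.333333·22.9152 + 0.333333·12.16 = 17.1084.
Var(X) = E[X²] − (E[X])² = 17.1084 − 12.7687 = 4.33969.

4.340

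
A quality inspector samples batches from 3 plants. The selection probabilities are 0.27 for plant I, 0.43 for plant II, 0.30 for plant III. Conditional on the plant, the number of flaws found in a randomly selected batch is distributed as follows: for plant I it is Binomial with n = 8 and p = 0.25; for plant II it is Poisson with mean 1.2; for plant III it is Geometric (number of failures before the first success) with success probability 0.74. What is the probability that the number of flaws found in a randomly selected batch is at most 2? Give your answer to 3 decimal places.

Conditional on each plant, P(X ≤ 2): I: 0.678543; II: 0.879487; III: 0.982424.
By total probability, P(X ≤ 2) = 0.27·0.678543 + 0.43·0.879487 + 0.3·0.982424 = 0.856113.

0.856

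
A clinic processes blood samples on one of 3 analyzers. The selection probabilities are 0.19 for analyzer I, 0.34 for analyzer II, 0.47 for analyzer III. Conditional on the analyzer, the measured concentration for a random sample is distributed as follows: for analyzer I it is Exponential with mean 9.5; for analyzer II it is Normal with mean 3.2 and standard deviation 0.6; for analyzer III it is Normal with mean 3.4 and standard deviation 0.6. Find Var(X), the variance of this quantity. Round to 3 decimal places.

23.332

Per component, I: μ=9.5, E[X²]=180.5; II: μ=3.2, E[X²]=10.6; III: μ=3.4, E[X²]=11.92.
E[X] = 0.19·9.5 + 0.34·3.2 + 0.47·3.4 = 4.491.
E[X²] = 0.19·180.5 + 0.34·10.6 + 0.47·11.92 = 43.5014.
Var(X) = E[X²] − (E[X])² = 43.5014 − 20.1691 = 23.3323.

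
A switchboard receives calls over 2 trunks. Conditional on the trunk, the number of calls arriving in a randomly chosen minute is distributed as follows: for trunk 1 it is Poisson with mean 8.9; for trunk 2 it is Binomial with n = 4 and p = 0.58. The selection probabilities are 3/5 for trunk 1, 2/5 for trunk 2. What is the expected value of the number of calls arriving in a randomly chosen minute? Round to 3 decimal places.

Component means — 1: 8.9; 2: 2.32.
E[X] = 0.6·8.9 + 0.4·2.32 = 6.268.

6.268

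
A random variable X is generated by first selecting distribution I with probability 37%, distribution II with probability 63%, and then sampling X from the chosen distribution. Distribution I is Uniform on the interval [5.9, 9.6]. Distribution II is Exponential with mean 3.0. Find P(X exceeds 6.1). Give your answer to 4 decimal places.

0.4325

Conditional on each component, P(X > 6.1): I: 0.945946; II: 0.130898.
By total probability, P(X > 6.1) = 0.37·0.945946 + 0.63·0.130898 = 0.432466.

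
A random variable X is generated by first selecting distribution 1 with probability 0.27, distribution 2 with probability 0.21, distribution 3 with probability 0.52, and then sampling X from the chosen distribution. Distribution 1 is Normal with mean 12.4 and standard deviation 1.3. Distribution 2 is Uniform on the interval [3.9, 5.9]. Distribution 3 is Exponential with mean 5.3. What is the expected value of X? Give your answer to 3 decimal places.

Component means — 1: 12.4; 2: 4.9; 3: 5.3.
E[X] = 0.27·12.4 + 0.21·4.9 + 0.52·5.3 = 7.133.

7.133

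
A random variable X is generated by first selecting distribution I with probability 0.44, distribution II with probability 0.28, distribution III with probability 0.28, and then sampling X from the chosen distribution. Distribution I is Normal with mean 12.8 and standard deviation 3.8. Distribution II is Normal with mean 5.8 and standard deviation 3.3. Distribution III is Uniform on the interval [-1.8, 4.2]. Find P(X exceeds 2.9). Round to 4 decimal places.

0.7255

Conditional on each component, P(X > 2.9): I: 0.99541; II: 0.810242; III: 0.216667.
By total probability, P(X > 2.9) = 0.44·0.99541 + 0.28·0.810242 + 0.28·0.216667 = 0.725515.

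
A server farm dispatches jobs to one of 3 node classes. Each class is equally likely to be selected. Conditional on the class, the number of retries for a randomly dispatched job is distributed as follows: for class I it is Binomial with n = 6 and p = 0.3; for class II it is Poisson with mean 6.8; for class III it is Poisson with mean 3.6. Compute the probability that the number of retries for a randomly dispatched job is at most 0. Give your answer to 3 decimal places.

0.049

Conditional on each class, P(X ≤ 0): I: 0.117649; II: 0.00111378; III: 0.0273237.
By total probability, P(X ≤ 0) = 0.333333·0.117649 + 0.333333·0.00111378 + 0.333333·0.0273237 = 0.0486955.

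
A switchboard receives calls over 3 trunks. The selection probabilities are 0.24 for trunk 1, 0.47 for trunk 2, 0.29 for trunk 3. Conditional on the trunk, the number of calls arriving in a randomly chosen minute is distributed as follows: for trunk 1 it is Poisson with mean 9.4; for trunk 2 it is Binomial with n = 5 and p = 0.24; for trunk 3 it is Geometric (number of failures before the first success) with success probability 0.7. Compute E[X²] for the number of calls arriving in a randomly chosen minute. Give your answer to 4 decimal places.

For each component E[X²] = Var + (mean)², giving 1: 97.76; 2: 2.352; 3: 0.795918.
Overall E[X²] = 0.24·97.76 + 0.47·2.352 + 0.29·0.795918 = 24.7987.

24.7987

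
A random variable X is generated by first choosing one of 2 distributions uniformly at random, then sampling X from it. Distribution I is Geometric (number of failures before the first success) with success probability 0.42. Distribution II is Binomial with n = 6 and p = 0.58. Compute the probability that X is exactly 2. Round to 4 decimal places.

Conditional on each component, P(X = 2): I: 0.141288; II: 0.157016.
By total probability, P(X = 2) = 0.5·0.141288 + 0.5·0.157016 = 0.149152.

0.1492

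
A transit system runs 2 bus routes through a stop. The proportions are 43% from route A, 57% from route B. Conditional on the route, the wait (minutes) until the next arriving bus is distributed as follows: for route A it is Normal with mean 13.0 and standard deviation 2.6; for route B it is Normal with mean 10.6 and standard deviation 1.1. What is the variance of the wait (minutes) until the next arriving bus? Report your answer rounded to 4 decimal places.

Per component, A: μ=13, E[X²]=175.76; B: μ=10.6, E[X²]=113.57.
E[X] = 0.43·13 + 0.57·10.6 = 11.632.
E[X²] = 0.43·175.76 + 0.57·113.57 = 140.312.
Var(X) = E[X²] − (E[X])² = 140.312 − 135.303 = 5.00828.

5.0083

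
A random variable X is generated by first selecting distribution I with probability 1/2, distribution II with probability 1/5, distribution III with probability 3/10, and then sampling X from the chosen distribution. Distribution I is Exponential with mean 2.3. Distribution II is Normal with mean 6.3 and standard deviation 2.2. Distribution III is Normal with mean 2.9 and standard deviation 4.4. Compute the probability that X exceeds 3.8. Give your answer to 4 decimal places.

Conditional on each component, P(X > 3.8): I: 0.191633; II: 0.872098; III: 0.418964.
By total probability, P(X > 3.8) = 0.5·0.191633 + 0.2·0.872098 + 0.3·0.418964 = 0.395925.

0.3959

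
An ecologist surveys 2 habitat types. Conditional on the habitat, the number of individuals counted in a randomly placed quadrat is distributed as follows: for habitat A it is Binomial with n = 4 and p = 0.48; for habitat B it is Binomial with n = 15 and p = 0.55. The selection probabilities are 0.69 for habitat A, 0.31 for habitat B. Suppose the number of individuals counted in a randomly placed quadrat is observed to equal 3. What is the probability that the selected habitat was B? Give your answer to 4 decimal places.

Likelihoods P(X=3 | ·): A: 0.230031; B: 0.00521975.
Posterior ∝ prior × likelihood. Numerator for B: 0.31·0.00521975 = 0.00161812.
Normalizing constant: 0.69·0.230031 + 0.31·0.00521975 = 0.16034.
P(B | observation) = 0.00161812 / 0.16034 = 0.0100918.

0.0101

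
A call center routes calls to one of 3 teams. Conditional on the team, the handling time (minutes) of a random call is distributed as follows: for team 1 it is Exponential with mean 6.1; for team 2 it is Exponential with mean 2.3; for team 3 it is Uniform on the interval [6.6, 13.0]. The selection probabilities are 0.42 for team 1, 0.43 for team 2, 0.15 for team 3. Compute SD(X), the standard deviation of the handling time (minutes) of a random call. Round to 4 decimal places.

Per component, 1: μ=6.1, E[X²]=74.42; 2: μ=2.3, E[X²]=10.58; 3: μ=9.8, E[X²]=99.4533.
E[X] = 0.42·6.1 + 0.43·2.3 + 0.15·9.8 = 5.021.
E[X²] = 0.42·74.42 + 0.43·10.58 + 0.15·99.4533 = 50.7238.
Var(X) = E[X²] − (E[X])² = 50.7238 − 25.2104 = 25.5134.
SD(X) = √25.5134 = 5.05108.

5.0511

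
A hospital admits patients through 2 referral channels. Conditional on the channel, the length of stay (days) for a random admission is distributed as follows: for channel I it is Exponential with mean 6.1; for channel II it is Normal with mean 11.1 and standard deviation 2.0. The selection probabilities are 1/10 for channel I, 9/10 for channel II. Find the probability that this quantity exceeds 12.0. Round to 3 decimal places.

Conditional on each channel, P(X > 12.0): I: 0.139846; II: 0.326355.
By total probability, P(X > 12.0) = 0.1·0.139846 + 0.9·0.326355 = 0.307704.

0.308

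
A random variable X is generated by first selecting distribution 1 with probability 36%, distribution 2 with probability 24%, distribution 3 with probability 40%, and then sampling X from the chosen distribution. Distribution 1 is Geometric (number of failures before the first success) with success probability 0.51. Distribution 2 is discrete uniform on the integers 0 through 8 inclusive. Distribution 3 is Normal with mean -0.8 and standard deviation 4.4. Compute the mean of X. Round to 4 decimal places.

0.9859

Component means — 1: 0.960784; 2: 4; 3: -0.8.
E[X] = 0.36·0.960784 + 0.24·4 + 0.4·-0.8 = 0.985882.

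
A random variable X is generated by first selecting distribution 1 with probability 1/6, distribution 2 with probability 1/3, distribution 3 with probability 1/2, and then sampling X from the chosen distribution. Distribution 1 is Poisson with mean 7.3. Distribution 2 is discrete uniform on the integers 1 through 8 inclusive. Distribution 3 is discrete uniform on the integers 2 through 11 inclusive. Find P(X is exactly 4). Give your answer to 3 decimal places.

Conditional on each component, P(X = 4): 1: 0.0799338; 2: 0.125; 3: 0.1.
By total probability, P(X = 4) = 0.166667·0.0799338 + 0.333333·0.125 + 0.5·0.1 = 0.104989.

0.105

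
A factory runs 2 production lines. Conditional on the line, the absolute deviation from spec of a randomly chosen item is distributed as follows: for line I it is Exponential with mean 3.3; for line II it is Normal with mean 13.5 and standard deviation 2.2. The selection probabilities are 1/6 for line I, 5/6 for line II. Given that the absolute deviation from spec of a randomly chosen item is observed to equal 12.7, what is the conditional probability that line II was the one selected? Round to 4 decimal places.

0.9924

Likelihoods f(12.7 | ·): I: 0.00645818; II: 0.169736.
Posterior ∝ prior × likelihood. Numerator for II: 0.833333·0.169736 = 0.141447.
Normalizing constant: 0.166667·0.00645818 + 0.833333·0.169736 = 0.142523.
P(II | observation) = 0.141447 / 0.142523 = 0.992448.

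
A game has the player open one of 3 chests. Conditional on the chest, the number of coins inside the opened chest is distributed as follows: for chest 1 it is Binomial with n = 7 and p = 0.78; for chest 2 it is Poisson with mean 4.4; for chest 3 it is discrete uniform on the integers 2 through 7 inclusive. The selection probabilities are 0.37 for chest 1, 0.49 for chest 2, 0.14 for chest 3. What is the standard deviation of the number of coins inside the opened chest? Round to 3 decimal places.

Per component, 1: μ=5.46, E[X²]=31.0128; 2: μ=4.4, E[X²]=23.76; 3: μ=4.5, E[X²]=23.1667.
E[X] = 0.37·5.46 + 0.49·4.4 + 0.14·4.5 = 4.8062.
E[X²] = 0.37·31.0128 + 0.49·23.76 + 0.14·23.1667 = 26.3605.
Var(X) = E[X²] − (E[X])² = 26.3605 − 23.0996 = 3.26091.
SD(X) = √3.26091 = 1.8058.

1.806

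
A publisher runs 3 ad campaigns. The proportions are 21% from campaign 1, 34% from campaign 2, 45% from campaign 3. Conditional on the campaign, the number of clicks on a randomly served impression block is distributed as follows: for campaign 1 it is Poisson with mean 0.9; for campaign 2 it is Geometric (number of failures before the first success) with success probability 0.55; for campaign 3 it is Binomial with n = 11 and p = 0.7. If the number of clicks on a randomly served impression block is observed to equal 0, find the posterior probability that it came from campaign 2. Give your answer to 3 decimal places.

0.687

Likelihoods P(X=0 | ·): 1: 0.40657; 2: 0.55; 3: 1.77147e-06.
Posterior ∝ prior × likelihood. Numerator for 2: 0.34·0.55 = 0.187.
Normalizing constant: 0.21·0.40657 + 0.34·0.55 + 0.45·1.77147e-06 = 0.27238.
P(2 | observation) = 0.187 / 0.27238 = 0.68654.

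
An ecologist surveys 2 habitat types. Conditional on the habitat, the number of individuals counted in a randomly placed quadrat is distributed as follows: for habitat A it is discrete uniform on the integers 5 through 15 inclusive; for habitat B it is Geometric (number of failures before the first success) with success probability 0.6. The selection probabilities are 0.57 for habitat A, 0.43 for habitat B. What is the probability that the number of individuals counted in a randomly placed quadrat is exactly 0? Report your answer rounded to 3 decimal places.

Conditional on each habitat, P(X = 0): A: 0; B: 0.6.
By total probability, P(X = 0) = 0.57·0 + 0.43·0.6 = 0.258.

0.258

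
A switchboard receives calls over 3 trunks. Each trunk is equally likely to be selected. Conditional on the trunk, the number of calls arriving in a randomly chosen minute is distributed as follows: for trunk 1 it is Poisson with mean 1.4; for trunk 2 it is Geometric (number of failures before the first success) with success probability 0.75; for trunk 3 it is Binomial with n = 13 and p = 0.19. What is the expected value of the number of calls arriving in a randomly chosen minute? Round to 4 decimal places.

Component means — 1: 1.4; 2: 0.333333; 3: 2.47.
E[X] = 0.333333·1.4 + 0.333333·0.333333 + 0.333333·2.47 = 1.40111.

1.4011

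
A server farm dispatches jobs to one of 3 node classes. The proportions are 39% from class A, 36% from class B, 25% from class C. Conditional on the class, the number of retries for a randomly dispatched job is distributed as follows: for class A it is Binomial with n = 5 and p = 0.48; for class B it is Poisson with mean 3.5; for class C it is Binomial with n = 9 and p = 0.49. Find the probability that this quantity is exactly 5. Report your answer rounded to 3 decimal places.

0.118

Conditional on each class, P(X = 5): A: 0.0254804; B: 0.132169; C: 0.240786.
By total probability, P(X = 5) = 0.39·0.0254804 + 0.36·0.132169 + 0.25·0.240786 = 0.117715.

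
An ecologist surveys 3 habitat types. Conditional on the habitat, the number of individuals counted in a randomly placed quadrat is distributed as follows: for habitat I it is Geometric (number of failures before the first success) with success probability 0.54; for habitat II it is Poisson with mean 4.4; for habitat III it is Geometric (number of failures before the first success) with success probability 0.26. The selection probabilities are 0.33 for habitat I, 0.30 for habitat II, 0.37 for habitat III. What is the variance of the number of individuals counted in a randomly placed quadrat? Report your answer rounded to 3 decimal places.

Per component, I: μ=0.851852, E[X²]=2.30316; II: μ=4.4, E[X²]=23.76; III: μ=2.84615, E[X²]=19.0473.
E[X] = 0.33·0.851852 + 0.3·4.4 + 0.37·2.84615 = 2.65419.
E[X²] = 0.33·2.30316 + 0.3·23.76 + 0.37·19.0473 = 14.9356.
Var(X) = E[X²] − (E[X])² = 14.9356 − 7.04471 = 7.89084.

7.891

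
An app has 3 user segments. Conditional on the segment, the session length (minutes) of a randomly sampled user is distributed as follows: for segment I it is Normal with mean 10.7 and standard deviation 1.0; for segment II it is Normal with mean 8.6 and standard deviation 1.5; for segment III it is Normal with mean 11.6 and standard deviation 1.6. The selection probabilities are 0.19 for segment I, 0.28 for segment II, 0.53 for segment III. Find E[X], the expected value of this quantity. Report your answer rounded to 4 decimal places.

10.5890

Component means — I: 10.7; II: 8.6; III: 11.6.
E[X] = 0.19·10.7 + 0.28·8.6 + 0.53·11.6 = 10.589.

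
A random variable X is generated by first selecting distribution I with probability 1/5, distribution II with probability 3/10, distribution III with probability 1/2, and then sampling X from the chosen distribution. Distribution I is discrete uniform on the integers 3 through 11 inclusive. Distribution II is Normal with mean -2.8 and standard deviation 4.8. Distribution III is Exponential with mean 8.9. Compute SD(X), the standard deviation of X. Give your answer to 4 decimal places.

Per component, I: μ=7, E[X²]=55.6667; II: μ=-2.8, E[X²]=30.88; III: μ=8.9, E[X²]=158.42.
E[X] = 0.2·7 + 0.3·-2.8 + 0.5·8.9 = 5.01.
E[X²] = 0.2·55.6667 + 0.3·30.88 + 0.5·158.42 = 99.6073.
Var(X) = E[X²] − (E[X])² = 99.6073 − 25.1001 = 74.5072.
SD(X) = √74.5072 = 8.63176.

8.6318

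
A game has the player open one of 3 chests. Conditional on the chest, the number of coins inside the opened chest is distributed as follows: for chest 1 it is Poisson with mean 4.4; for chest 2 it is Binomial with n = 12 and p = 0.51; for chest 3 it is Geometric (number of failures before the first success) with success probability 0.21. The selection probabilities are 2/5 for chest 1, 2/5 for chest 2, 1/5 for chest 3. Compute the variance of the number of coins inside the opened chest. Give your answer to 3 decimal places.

Per component, 1: μ=4.4, E[X²]=23.76; 2: μ=6.12, E[X²]=40.4532; 3: μ=3.7619, E[X²]=32.0658.
E[X] = 0.4·4.4 + 0.4·6.12 + 0.2·3.7619 = 4.96038.
E[X²] = 0.4·23.76 + 0.4·40.4532 + 0.2·32.0658 = 32.0984.
Var(X) = E[X²] − (E[X])² = 32.0984 − 24.6054 = 7.49305.

7.493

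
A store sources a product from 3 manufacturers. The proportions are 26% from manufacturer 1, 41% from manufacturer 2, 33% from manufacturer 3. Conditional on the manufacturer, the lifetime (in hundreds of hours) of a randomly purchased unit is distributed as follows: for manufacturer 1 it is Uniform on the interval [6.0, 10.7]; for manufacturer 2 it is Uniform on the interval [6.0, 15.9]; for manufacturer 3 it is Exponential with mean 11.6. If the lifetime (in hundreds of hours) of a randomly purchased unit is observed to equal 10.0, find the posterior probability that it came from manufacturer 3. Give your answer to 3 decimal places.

0.110

Likelihoods f(10.0 | ·): 1: 0.212766; 2: 0.10101; 3: 0.0364041.
Posterior ∝ prior × likelihood. Numerator for 3: 0.33·0.0364041 = 0.0120134.
Normalizing constant: 0.26·0.212766 + 0.41·0.10101 + 0.33·0.0364041 = 0.108747.
P(3 | observation) = 0.0120134 / 0.108747 = 0.110471.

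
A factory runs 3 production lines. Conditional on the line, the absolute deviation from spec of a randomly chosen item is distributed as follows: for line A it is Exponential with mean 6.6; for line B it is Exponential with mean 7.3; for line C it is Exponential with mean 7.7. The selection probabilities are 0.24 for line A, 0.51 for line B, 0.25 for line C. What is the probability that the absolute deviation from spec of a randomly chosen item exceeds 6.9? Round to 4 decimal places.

Conditional on each line, P(X > 6.9): A: 0.351532; B: 0.3886; C: 0.408157.
By total probability, P(X > 6.9) = 0.24·0.351532 + 0.51·0.3886 + 0.25·0.408157 = 0.384593.

0.3846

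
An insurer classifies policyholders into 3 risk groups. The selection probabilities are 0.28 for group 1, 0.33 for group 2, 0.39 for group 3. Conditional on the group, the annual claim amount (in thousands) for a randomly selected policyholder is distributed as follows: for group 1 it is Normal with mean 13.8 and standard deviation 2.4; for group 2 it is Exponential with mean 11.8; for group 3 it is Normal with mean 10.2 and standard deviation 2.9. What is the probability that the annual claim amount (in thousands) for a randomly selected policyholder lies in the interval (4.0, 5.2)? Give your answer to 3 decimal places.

Conditional on each group, P(4.0 < X < 5.2): 1: 0.000147421; 2: 0.0688946; 3: 0.0260803.
By total probability, P(4.0 < X < 5.2) = 0.28·0.000147421 + 0.33·0.0688946 + 0.39·0.0260803 = 0.0329478.

0.033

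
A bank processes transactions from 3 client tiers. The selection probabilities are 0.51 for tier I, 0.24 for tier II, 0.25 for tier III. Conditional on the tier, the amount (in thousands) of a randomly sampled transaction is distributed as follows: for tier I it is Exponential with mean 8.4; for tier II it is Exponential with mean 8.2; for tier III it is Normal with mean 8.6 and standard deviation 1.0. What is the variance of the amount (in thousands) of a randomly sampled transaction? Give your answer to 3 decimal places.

52.393

Per component, I: μ=8.4, E[X²]=141.12; II: μ=8.2, E[X²]=134.48; III: μ=8.6, E[X²]=74.96.
E[X] = 0.51·8.4 + 0.24·8.2 + 0.25·8.6 = 8.402.
E[X²] = 0.51·141.12 + 0.24·134.48 + 0.25·74.96 = 122.986.
Var(X) = E[X²] − (E[X])² = 122.986 − 70.5936 = 52.3928.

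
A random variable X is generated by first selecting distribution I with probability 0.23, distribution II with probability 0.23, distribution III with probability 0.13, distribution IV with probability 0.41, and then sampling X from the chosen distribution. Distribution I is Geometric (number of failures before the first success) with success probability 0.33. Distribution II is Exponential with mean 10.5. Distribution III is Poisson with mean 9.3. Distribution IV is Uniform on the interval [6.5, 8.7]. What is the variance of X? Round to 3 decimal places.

Per component, I: μ=2.0303, E[X²]=10.2746; II: μ=10.5, E[X²]=220.5; III: μ=9.3, E[X²]=95.79; IV: μ=7.6, E[X²]=58.1633.
E[X] = 0.23·2.0303 + 0.23·10.5 + 0.13·9.3 + 0.41·7.6 = 7.20697.
E[X²] = 0.23·10.2746 + 0.23·220.5 + 0.13·95.79 + 0.41·58.1633 = 89.3778.
Var(X) = E[X²] − (E[X])² = 89.3778 − 51.9404 = 37.4374.

37.437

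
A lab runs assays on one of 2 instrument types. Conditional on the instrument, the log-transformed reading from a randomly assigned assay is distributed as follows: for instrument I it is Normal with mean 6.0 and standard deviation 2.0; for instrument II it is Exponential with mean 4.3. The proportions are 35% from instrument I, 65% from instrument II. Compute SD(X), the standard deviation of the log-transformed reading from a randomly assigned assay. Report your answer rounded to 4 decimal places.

3.7518

Per component, I: μ=6, E[X²]=40; II: μ=4.3, E[X²]=36.98.
E[X] = 0.35·6 + 0.65·4.3 = 4.895.
E[X²] = 0.35·40 + 0.65·36.98 = 38.037.
Var(X) = E[X²] − (E[X])² = 38.037 − 23.961 = 14.076.
SD(X) = √14.076 = 3.7518.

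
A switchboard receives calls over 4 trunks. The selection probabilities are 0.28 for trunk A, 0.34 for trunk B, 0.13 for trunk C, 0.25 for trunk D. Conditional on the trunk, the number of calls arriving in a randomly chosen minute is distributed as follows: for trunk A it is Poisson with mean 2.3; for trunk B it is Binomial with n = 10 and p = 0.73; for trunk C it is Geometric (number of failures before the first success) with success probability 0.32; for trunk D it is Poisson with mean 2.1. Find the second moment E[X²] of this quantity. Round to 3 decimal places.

23.992

For each component E[X²] = Var + (mean)², giving A: 7.59; B: 55.261; C: 11.1562; D: 6.51.
Overall E[X²] = 0.28·7.59 + 0.34·55.261 + 0.13·11.1562 + 0.25·6.51 = 23.9918.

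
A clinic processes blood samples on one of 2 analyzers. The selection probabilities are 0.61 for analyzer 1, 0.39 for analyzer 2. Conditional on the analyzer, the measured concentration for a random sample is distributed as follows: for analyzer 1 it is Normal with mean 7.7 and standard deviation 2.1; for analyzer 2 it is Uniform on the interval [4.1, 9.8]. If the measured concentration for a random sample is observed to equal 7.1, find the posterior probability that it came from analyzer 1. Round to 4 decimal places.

Likelihoods f(7.1 | ·): 1: 0.182375; 2: 0.175439.
Posterior ∝ prior × likelihood. Numerator for 1: 0.61·0.182375 = 0.111249.
Normalizing constant: 0.61·0.182375 + 0.39·0.175439 = 0.17967.
P(1 | observation) = 0.111249 / 0.17967 = 0.619184.

0.6192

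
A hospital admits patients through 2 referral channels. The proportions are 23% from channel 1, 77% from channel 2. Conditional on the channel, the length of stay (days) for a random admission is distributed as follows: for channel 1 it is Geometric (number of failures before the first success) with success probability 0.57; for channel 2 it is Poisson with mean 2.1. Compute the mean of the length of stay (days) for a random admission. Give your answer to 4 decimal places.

Component means — 1: 0.754386; 2: 2.1.
E[X] = 0.23·0.754386 + 0.77·2.1 = 1.79051.

1.7905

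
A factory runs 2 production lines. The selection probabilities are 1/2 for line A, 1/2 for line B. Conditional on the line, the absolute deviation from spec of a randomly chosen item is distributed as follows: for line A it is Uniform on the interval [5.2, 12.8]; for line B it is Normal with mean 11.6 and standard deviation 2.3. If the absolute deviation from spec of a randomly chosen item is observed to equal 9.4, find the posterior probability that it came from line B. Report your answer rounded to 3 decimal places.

0.455

Likelihoods f(9.4 | ·): A: 0.131579; B: 0.109776.
Posterior ∝ prior × likelihood. Numerator for B: 0.5·0.109776 = 0.0548879.
Normalizing constant: 0.5·0.131579 + 0.5·0.109776 = 0.120677.
P(B | observation) = 0.0548879 / 0.120677 = 0.454832.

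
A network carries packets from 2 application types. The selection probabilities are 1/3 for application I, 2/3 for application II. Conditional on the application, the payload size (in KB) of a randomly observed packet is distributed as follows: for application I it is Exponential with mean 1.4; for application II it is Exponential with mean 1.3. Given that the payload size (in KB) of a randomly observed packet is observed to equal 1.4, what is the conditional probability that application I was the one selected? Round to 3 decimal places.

Likelihoods f(1.4 | ·): I: 0.262771; II: 0.262032.
Posterior ∝ prior × likelihood. Numerator for I: 0.333333·0.262771 = 0.0875903.
Normalizing constant: 0.333333·0.262771 + 0.666667·0.262032 = 0.262279.
P(I | observation) = 0.0875903 / 0.262279 = 0.333959.

0.334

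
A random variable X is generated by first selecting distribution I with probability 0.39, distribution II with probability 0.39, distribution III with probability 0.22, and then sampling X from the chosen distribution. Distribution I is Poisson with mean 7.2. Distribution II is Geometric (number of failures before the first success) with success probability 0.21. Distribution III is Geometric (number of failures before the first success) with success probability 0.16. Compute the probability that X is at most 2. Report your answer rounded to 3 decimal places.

0.297

Conditional on each component, P(X ≤ 2): I: 0.0254735; II: 0.506961; III: 0.407296.
By total probability, P(X ≤ 2) = 0.39·0.0254735 + 0.39·0.506961 + 0.22·0.407296 = 0.297255.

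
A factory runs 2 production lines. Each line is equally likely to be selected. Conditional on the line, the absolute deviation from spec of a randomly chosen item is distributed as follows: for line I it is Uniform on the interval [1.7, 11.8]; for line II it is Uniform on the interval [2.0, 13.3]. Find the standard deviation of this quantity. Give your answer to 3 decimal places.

Per component, I: μ=6.75, E[X²]=54.0633; II: μ=7.65, E[X²]=69.1633.
E[X] = 0.5·6.75 + 0.5·7.65 = 7.2.
E[X²] = 0.5·54.0633 + 0.5·69.1633 = 61.6133.
Var(X) = E[X²] − (E[X])² = 61.6133 − 51.84 = 9.77333.
SD(X) = √9.77333 = 3.12623.

3.126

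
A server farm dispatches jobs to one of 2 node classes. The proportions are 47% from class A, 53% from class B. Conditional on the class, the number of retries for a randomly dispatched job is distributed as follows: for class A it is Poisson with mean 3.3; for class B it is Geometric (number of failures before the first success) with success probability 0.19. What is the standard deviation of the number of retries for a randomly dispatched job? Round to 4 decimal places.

Per component, A: μ=3.3, E[X²]=14.19; B: μ=4.26316, E[X²]=40.6122.
E[X] = 0.47·3.3 + 0.53·4.26316 = 3.81047.
E[X²] = 0.47·14.19 + 0.53·40.6122 = 28.1938.
Var(X) = E[X²] − (E[X])² = 28.1938 − 14.5197 = 13.6741.
SD(X) = √13.6741 = 3.69784.

3.6978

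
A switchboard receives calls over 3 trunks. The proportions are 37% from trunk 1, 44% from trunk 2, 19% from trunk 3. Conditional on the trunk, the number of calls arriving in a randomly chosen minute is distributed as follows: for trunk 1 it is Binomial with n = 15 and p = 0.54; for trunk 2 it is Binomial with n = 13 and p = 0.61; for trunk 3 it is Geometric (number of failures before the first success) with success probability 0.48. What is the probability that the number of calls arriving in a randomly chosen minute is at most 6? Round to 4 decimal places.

Conditional on each trunk, P(X ≤ 6): 1: 0.203442; 2: 0.206473; 3: 0.989719.
By total probability, P(X ≤ 6) = 0.37·0.203442 + 0.44·0.206473 + 0.19·0.989719 = 0.354168.

0.3542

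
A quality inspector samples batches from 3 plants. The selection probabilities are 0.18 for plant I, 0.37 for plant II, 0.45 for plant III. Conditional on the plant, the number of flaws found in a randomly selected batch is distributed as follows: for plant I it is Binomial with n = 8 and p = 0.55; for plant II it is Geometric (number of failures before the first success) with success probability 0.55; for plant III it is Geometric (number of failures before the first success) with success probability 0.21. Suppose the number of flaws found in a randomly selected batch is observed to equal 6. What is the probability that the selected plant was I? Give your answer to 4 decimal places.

0.5339

Likelihoods P(X=6 | ·): I: 0.156949; II: 0.00456707; III: 0.0510484.
Posterior ∝ prior × likelihood. Numerator for I: 0.18·0.156949 = 0.0282509.
Normalizing constant: 0.18·0.156949 + 0.37·0.00456707 + 0.45·0.0510484 = 0.0529124.
P(I | observation) = 0.0282509 / 0.0529124 = 0.533917.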